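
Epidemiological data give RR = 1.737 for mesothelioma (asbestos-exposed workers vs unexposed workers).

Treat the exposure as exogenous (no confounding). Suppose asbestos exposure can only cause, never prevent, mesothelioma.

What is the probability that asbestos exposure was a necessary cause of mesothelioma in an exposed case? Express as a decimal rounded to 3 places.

PN ≈ 0.424

Under exogeneity and monotonicity, PN = (RR − 1) / RR = 1 − 1/RR.
PN = (1.737 − 1) / 1.737 = 0.737 / 1.737 ≈ 0.4243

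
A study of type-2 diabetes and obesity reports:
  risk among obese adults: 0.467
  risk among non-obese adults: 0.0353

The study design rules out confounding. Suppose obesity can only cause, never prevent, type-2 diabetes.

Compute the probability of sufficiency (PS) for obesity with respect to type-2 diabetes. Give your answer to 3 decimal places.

Let p₁ = 0.467, p₀ = 0.0353.
Under exogeneity and monotonicity, PS = (p₁ − p₀) / (1 − p₀).
PS = (0.467 − 0.0353) / (1 − 0.0353) = 0.4317 / 0.9647 ≈ 0.4475

PS ≈ 0.447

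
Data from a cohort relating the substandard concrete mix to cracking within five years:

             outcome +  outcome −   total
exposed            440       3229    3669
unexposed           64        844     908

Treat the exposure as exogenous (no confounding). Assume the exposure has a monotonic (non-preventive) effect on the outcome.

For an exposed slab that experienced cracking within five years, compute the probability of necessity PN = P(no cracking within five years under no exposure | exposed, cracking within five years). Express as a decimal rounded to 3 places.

p₁ = P(outcome | exposed) = 440/3669 = 0.11992
p₀ = P(outcome | unexposed) = 64/908 = 0.070485
Under exogeneity and monotonicity, PN = (p₁ − p₀) / p₁.
PN = (0.11992 − 0.070485) / 0.11992 = 0.049439 / 0.11992 ≈ 0.4123

PN ≈ 0.412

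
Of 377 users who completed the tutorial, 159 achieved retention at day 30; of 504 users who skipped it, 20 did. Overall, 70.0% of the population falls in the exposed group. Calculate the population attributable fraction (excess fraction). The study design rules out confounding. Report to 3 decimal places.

PAF ≈ 0.871

p₁ = P(outcome | exposed) = 159/377 = 0.42175
p₀ = P(outcome | unexposed) = 20/504 = 0.039683
Overall risk P(Y=1) = π·p₁ + (1−π)·p₀ = 0.7×0.42175 + 0.3×0.039683 = 0.30713.
Under exogeneity, PAF = [P(Y=1) − p₀] / P(Y=1).
PAF = (0.30713 − 0.039683) / 0.30713 ≈ 0.8708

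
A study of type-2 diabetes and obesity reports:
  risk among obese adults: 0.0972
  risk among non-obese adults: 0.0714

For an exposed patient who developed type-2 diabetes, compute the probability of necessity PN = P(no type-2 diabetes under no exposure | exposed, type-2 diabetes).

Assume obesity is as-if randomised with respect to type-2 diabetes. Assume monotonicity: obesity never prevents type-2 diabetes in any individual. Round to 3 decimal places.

PN ≈ 0.265

Let p₁ = 0.0972, p₀ = 0.0714.
Under exogeneity and monotonicity, PN = (p₁ − p₀) / p₁.
PN = (0.0972 − 0.0714) / 0.0972 = 0.0258 / 0.0972 ≈ 0.2654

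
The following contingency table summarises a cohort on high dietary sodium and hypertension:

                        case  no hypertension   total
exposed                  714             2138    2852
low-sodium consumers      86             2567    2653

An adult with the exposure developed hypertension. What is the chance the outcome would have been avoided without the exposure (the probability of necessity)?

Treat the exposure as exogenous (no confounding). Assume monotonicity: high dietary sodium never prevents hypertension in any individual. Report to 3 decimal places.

PN ≈ 0.871

p₁ = P(outcome | exposed) = 714/2852 = 0.25035
p₀ = P(outcome | unexposed) = 86/2653 = 0.032416
Under exogeneity and monotonicity, PN = (p₁ − p₀)/p₁.
PN = (0.25035 − 0.032416) / 0.25035 ≈ 0.8705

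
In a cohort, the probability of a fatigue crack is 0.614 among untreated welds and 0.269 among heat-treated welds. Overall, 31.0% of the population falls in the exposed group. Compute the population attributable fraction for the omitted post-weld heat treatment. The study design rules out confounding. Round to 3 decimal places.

Let p₁ = 0.614, p₀ = 0.269.
Overall risk P(Y=1) = π·p₁ + (1−π)·p₀ = 0.31×0.614 + 0.69×0.269 = 0.37595.
Under exogeneity, PAF = [P(Y=1) − p₀] / P(Y=1).
PAF = (0.37595 − 0.269) / 0.37595 ≈ 0.2845

PAF ≈ 0.284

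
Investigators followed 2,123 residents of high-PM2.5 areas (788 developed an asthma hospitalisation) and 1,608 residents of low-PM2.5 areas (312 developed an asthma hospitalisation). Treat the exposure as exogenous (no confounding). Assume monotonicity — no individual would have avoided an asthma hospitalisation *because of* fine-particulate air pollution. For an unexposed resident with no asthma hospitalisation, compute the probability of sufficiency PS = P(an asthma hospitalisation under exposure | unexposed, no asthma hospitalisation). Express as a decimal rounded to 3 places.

PS ≈ 0.220

p₁ = P(outcome | exposed) = 788/2123 = 0.37117
p₀ = P(outcome | unexposed) = 312/1608 = 0.19403
Under exogeneity and monotonicity, PS = (p₁ − p₀) / (1 − p₀).
PS = (0.37117 − 0.19403) / (1 − 0.19403) = 0.17714 / 0.80597 ≈ 0.2198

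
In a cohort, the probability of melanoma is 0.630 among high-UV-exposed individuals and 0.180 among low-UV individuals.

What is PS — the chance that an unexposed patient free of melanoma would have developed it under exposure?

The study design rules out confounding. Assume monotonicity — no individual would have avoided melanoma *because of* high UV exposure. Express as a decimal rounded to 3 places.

PS ≈ 0.549

Let p₁ = 0.63, p₀ = 0.18.
Under exogeneity and monotonicity, PS = (p₁ − p₀) / (1 − p₀).
PS = (0.63 − 0.18) / (1 − 0.18) = 0.45 / 0.82 ≈ 0.5488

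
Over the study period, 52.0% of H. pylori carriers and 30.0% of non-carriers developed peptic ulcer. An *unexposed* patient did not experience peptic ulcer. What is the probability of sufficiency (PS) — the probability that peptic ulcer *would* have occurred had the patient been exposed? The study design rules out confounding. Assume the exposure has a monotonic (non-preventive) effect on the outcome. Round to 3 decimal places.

PS ≈ 0.314

p₁ = 0.52, p₀ = 0.3.
Under exogeneity and monotonicity, PS = (p₁ − p₀) / (1 − p₀).
PS = (0.52 − 0.3) / (1 − 0.3) = 0.22 / 0.7 ≈ 0.3143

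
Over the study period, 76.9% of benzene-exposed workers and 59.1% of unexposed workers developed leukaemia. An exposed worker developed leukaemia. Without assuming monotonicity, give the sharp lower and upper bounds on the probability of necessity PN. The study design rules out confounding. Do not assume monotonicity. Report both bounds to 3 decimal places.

0.231 ≤ PN ≤ 0.532

p₁ = 0.769, p₀ = 0.591.
Under exogeneity alone the bounds on PN are max{0,(p₁−p₀)/p₁} ≤ PN ≤ min{1,(1−p₀)/p₁}.
  lower = (p₁ − p₀)/p₁ = 0.178 / 0.769 ≈ 0.2315
  upper = min{1, (1 − p₀)/p₁} = 0.409 / 0.769 ≈ 0.5319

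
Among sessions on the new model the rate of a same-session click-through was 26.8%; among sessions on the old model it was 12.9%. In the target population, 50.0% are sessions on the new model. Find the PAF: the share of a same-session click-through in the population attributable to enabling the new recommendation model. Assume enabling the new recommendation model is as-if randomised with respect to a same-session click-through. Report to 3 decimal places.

PAF ≈ 0.350

p₁ = 0.268, p₀ = 0.129.
Overall risk P(Y=1) = π·p₁ + (1−π)·p₀ = 0.5×0.268 + 0.5×0.129 = 0.1985.
Under exogeneity, PAF = [P(Y=1) − p₀] / P(Y=1).
PAF = (0.1985 − 0.129) / 0.1985 ≈ 0.3501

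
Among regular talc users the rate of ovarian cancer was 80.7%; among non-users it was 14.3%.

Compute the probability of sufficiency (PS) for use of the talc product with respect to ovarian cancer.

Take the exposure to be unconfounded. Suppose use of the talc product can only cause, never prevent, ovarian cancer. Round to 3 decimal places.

PS ≈ 0.775

p₁ = 0.807, p₀ = 0.143.
Under exogeneity and monotonicity, PS = (p₁ − p₀) / (1 − p₀).
PS = (0.807 − 0.143) / (1 − 0.143) = 0.664 / 0.857 ≈ 0.7748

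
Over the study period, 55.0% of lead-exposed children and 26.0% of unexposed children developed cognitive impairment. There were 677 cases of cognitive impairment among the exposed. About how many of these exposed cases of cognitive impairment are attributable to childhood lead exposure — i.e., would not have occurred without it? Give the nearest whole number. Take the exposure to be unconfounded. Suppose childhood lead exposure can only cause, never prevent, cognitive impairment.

about 357 cases

p₁ = 0.55, p₀ = 0.26.
PN = (p₁ − p₀)/p₁ = (0.55 − 0.26) / 0.55 ≈ 0.52727.
Attributable cases ≈ PN × (exposed cases) = 0.52727 × 677 ≈ 356.96.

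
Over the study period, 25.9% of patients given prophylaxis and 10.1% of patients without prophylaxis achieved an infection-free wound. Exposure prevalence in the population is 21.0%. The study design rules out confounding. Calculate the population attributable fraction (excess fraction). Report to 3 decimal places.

PAF ≈ 0.247

p₁ = 0.259, p₀ = 0.101.
Overall risk P(Y=1) = π·p₁ + (1−π)·p₀ = 0.21×0.259 + 0.79×0.101 = 0.13418.
Under exogeneity, PAF = [P(Y=1) − p₀] / P(Y=1).
PAF = (0.13418 − 0.101) / 0.13418 ≈ 0.2473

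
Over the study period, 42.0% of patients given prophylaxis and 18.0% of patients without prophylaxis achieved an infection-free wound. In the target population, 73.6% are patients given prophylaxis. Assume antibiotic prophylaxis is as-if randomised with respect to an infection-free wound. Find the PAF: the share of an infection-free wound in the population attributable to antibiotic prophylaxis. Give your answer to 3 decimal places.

PAF ≈ 0.495

p₁ = 0.42, p₀ = 0.18.
Overall risk P(Y=1) = π·p₁ + (1−π)·p₀ = 0.736×0.42 + 0.264×0.18 = 0.35664.
Under exogeneity, PAF = [P(Y=1) − p₀] / P(Y=1).
PAF = (0.35664 − 0.18) / 0.35664 ≈ 0.4953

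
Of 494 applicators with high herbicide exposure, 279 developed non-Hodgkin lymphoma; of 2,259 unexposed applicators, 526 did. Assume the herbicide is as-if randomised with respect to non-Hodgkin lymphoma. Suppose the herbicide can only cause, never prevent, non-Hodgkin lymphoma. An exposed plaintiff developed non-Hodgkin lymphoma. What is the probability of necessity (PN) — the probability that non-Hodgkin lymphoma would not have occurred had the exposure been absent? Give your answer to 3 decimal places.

p₁ = P(outcome | exposed) = 279/494 = 0.56478
p₀ = P(outcome | unexposed) = 526/2259 = 0.23285
Under exogeneity and monotonicity, PN = (p₁ − p₀) / p₁.
PN = (0.56478 − 0.23285) / 0.56478 = 0.33193 / 0.56478 ≈ 0.5877

PN ≈ 0.588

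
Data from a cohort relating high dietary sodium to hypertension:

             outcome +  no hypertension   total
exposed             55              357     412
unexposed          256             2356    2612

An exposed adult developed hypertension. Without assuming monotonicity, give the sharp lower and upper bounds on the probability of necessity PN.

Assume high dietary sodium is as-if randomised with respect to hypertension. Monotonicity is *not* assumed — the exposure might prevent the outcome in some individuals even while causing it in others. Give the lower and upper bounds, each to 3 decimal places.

p₁ = P(outcome | exposed) = 55/412 = 0.1335
p₀ = P(outcome | unexposed) = 256/2612 = 0.098009
Under exogeneity alone the bounds on PN are max{0,(p₁−p₀)/p₁} ≤ PN ≤ min{1,(1−p₀)/p₁}.
  lower = (p₁ − p₀)/p₁ = 0.035486 / 0.1335 ≈ 0.2658
  upper = min{1, (1 − p₀)/p₁} = 0.90199 / 0.1335 ≈ 6.7567 → capped at 1

0.266 ≤ PN ≤ 1.000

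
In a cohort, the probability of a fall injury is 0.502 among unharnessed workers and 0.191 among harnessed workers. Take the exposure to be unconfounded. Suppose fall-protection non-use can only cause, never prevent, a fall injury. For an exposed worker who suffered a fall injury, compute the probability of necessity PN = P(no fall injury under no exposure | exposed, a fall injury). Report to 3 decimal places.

PN ≈ 0.620

Let p₁ = 0.502, p₀ = 0.191.
Under exogeneity and monotonicity, PN = (p₁ − p₀) / p₁.
PN = (0.502 − 0.191) / 0.502 = 0.311 / 0.502 ≈ 0.6195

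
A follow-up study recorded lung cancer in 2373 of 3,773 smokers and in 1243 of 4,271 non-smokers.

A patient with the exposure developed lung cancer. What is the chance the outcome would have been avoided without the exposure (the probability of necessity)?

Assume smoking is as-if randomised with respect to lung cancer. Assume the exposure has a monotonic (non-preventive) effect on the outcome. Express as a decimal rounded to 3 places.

p₁ = P(outcome | exposed) = 2373/3773 = 0.62894
p₀ = P(outcome | unexposed) = 1243/4271 = 0.29103
Under exogeneity and monotonicity, PN = (p₁ − p₀) / p₁.
PN = (0.62894 − 0.29103) / 0.62894 = 0.33791 / 0.62894 ≈ 0.5373

PN ≈ 0.537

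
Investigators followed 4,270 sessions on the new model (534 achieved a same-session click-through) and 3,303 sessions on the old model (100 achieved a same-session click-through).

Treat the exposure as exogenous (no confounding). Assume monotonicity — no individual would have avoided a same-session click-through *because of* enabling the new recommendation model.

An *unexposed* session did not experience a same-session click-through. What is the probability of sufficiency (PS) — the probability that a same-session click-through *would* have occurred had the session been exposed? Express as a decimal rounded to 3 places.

p₁ = P(outcome | exposed) = 534/4270 = 0.12506
p₀ = P(outcome | unexposed) = 100/3303 = 0.030276
Under exogeneity and monotonicity, PS = (p₁ − p₀) / (1 − p₀).
PS = (0.12506 − 0.030276) / (1 − 0.030276) = 0.094783 / 0.96972 ≈ 0.0977

PS ≈ 0.098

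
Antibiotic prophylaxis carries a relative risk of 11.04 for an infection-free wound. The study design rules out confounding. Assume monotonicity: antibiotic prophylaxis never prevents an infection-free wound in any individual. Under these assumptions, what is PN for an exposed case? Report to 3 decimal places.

PN ≈ 0.909

Under exogeneity and monotonicity, PN = (RR − 1) / RR = 1 − 1/RR.
PN = (11.04 − 1) / 11.04 = 10.04 / 11.04 ≈ 0.9094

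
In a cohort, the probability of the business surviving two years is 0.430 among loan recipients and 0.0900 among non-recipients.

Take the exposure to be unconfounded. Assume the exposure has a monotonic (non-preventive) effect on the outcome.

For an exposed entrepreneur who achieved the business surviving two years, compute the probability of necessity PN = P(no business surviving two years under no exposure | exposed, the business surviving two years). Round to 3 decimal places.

PN ≈ 0.791

Let p₁ = 0.43, p₀ = 0.09.
Under exogeneity and monotonicity, PN = (p₁ − p₀) / p₁.
PN = (0.43 − 0.09) / 0.43 = 0.34 / 0.43 ≈ 0.7907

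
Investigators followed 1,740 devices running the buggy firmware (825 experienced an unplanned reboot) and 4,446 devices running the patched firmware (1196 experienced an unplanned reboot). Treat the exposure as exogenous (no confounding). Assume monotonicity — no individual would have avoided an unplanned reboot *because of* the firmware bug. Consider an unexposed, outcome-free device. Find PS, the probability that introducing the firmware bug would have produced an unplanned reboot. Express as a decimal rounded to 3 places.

p₁ = P(outcome | exposed) = 825/1740 = 0.47414
p₀ = P(outcome | unexposed) = 1196/4446 = 0.26901
Under exogeneity and monotonicity, PS = (p₁ − p₀) / (1 − p₀).
PS = (0.47414 − 0.26901) / (1 − 0.26901) = 0.20513 / 0.73099 ≈ 0.2806

PS ≈ 0.281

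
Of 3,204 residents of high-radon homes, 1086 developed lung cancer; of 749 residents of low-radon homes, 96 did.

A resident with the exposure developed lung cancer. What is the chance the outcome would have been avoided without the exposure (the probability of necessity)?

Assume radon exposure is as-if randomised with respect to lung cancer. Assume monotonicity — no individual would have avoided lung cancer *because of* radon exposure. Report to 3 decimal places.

PN ≈ 0.622

p₁ = P(outcome | exposed) = 1086/3204 = 0.33895
p₀ = P(outcome | unexposed) = 96/749 = 0.12817
Under exogeneity and monotonicity, PN = (p₁ − p₀) / p₁.
PN = (0.33895 − 0.12817) / 0.33895 = 0.21078 / 0.33895 ≈ 0.6219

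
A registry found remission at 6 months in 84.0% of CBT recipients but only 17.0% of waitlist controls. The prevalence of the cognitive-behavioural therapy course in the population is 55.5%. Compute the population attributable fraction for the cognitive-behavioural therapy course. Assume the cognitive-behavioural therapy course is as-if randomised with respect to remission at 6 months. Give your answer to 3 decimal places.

p₁ = 0.84, p₀ = 0.17.
Overall risk P(Y=1) = π·p₁ + (1−π)·p₀ = 0.555×0.84 + 0.445×0.17 = 0.54185.
Under exogeneity, PAF = [P(Y=1) − p₀] / P(Y=1).
PAF = (0.54185 − 0.17) / 0.54185 ≈ 0.6863

PAF ≈ 0.686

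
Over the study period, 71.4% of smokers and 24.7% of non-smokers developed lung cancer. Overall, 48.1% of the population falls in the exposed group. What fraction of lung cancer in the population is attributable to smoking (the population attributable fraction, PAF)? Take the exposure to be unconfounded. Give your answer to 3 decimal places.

PAF ≈ 0.476

p₁ = 0.714, p₀ = 0.247.
Overall risk P(Y=1) = π·p₁ + (1−π)·p₀ = 0.481×0.714 + 0.519×0.247 = 0.47163.
Under exogeneity, PAF = [P(Y=1) − p₀] / P(Y=1).
PAF = (0.47163 − 0.247) / 0.47163 ≈ 0.4763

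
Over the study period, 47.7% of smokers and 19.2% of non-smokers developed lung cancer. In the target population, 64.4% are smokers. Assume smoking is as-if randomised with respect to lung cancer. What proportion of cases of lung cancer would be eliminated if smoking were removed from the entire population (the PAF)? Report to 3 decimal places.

p₁ = 0.477, p₀ = 0.192.
Overall risk P(Y=1) = π·p₁ + (1−π)·p₀ = 0.644×0.477 + 0.356×0.192 = 0.37554.
Under exogeneity, PAF = [P(Y=1) − p₀] / P(Y=1).
PAF = (0.37554 − 0.192) / 0.37554 ≈ 0.4887

PAF ≈ 0.489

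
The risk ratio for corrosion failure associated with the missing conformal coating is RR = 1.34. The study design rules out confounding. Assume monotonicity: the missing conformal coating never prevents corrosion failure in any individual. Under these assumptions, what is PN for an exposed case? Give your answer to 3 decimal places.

PN ≈ 0.254

Under exogeneity and monotonicity, PN = (RR − 1) / RR = 1 − 1/RR.
PN = (1.34 − 1) / 1.34 = 0.34 / 1.34 ≈ 0.2537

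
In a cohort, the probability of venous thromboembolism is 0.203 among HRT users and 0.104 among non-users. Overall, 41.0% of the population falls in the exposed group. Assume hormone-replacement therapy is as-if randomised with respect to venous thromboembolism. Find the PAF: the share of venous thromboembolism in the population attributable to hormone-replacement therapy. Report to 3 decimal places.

Let p₁ = 0.203, p₀ = 0.104.
Overall risk P(Y=1) = π·p₁ + (1−π)·p₀ = 0.41×0.203 + 0.59×0.104 = 0.14459.
Under exogeneity, PAF = [P(Y=1) − p₀] / P(Y=1).
PAF = (0.14459 − 0.104) / 0.14459 ≈ 0.2807

PAF ≈ 0.281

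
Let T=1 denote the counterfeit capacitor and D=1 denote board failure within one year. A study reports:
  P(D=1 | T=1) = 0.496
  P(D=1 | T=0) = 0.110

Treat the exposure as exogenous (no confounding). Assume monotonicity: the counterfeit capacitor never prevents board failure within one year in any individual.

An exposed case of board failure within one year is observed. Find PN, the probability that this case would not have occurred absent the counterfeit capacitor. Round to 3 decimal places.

PN ≈ 0.778

Let p₁ = 0.496, p₀ = 0.11.
Under exogeneity and monotonicity, PN = (p₁ − p₀) / p₁.
PN = (0.496 − 0.11) / 0.496 = 0.386 / 0.496 ≈ 0.7782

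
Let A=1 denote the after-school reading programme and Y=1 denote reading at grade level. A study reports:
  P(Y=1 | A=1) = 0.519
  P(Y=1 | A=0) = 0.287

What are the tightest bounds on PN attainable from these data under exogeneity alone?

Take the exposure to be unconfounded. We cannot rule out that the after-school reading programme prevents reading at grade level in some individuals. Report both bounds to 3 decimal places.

0.447 ≤ PN ≤ 1.000

Let p₁ = 0.519, p₀ = 0.287.
Under exogeneity alone the bounds on PN are max{0,(p₁−p₀)/p₁} ≤ PN ≤ min{1,(1−p₀)/p₁}.
  lower = (p₁ − p₀)/p₁ = 0.232 / 0.519 ≈ 0.4470
  upper = min{1, (1 − p₀)/p₁} = 0.713 / 0.519 ≈ 1.3738 → capped at 1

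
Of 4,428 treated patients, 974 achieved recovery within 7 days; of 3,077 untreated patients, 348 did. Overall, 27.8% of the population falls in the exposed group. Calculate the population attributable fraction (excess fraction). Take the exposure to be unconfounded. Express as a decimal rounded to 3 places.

PAF ≈ 0.208

p₁ = P(outcome | exposed) = 974/4428 = 0.21996
p₀ = P(outcome | unexposed) = 348/3077 = 0.1131
Overall risk P(Y=1) = π·p₁ + (1−π)·p₀ = 0.278×0.21996 + 0.722×0.1131 = 0.14281.
Under exogeneity, PAF = [P(Y=1) − p₀] / P(Y=1).
PAF = (0.14281 − 0.1131) / 0.14281 ≈ 0.2080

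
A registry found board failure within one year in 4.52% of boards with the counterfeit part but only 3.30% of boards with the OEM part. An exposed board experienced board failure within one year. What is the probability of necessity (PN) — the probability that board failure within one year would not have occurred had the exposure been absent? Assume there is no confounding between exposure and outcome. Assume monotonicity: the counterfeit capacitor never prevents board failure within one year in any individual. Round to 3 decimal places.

p₁ = 0.0452, p₀ = 0.033.
Under exogeneity and monotonicity, PN = (p₁ − p₀) / p₁.
PN = (0.0452 − 0.033) / 0.0452 = 0.0122 / 0.0452 ≈ 0.2699

PN ≈ 0.270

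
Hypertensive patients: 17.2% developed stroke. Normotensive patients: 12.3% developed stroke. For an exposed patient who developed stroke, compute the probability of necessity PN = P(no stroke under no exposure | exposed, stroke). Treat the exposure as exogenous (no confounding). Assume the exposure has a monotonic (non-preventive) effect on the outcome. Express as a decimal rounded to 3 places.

p₁ = 0.172, p₀ = 0.123.
Under exogeneity and monotonicity, PN = (p₁ − p₀) / p₁.
PN = (0.172 − 0.123) / 0.172 = 0.049 / 0.172 ≈ 0.2849

PN ≈ 0.285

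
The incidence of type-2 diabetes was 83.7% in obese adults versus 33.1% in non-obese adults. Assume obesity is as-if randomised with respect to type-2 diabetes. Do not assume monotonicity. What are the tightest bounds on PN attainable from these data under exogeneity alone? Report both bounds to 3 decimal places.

p₁ = 0.837, p₀ = 0.331.
Under exogeneity alone the bounds on PN are max{0,(p₁−p₀)/p₁} ≤ PN ≤ min{1,(1−p₀)/p₁}.
  lower = (p₁ − p₀)/p₁ = 0.506 / 0.837 ≈ 0.6045
  upper = min{1, (1 − p₀)/p₁} = 0.669 / 0.837 ≈ 0.7993

0.605 ≤ PN ≤ 0.799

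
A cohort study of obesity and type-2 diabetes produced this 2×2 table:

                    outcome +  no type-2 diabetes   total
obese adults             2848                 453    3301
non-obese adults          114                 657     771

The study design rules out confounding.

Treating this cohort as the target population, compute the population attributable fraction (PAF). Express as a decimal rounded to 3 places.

p₁ = P(outcome | exposed) = 2848/3301 = 0.86277
p₀ = P(outcome | unexposed) = 114/771 = 0.14786
Exposure prevalence π = 3301/4072 = 0.81066; overall risk P(Y=1) = 0.72741.
Under exogeneity, PAF = [P(Y=1) − p₀]/P(Y=1).
PAF = (0.72741 − 0.14786) / 0.72741 ≈ 0.7967

PAF ≈ 0.797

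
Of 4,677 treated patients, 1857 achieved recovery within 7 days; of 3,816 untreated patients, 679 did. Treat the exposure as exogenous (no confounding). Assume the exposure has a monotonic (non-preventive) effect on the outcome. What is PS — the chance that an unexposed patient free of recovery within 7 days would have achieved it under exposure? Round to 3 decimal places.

PS ≈ 0.267

p₁ = P(outcome | exposed) = 1857/4677 = 0.39705
p₀ = P(outcome | unexposed) = 679/3816 = 0.17794
Under exogeneity and monotonicity, PS = (p₁ − p₀) / (1 − p₀).
PS = (0.39705 − 0.17794) / (1 − 0.17794) = 0.21911 / 0.82206 ≈ 0.2665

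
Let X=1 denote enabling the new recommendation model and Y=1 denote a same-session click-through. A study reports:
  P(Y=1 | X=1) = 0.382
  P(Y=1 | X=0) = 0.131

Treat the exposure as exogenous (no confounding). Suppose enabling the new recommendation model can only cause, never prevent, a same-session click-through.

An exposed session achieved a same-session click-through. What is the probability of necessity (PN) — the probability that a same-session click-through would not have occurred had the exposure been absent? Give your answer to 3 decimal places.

Let p₁ = 0.382, p₀ = 0.131.
Under exogeneity and monotonicity, PN = (p₁ − p₀) / p₁.
PN = (0.382 − 0.131) / 0.382 = 0.251 / 0.382 ≈ 0.6571

PN ≈ 0.657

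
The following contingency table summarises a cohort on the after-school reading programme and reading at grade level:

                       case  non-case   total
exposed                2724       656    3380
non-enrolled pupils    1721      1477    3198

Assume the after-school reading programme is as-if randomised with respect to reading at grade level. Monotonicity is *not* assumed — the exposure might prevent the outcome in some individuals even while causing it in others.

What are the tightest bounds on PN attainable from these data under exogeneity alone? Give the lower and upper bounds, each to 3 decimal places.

0.332 ≤ PN ≤ 0.573

p₁ = P(outcome | exposed) = 2724/3380 = 0.80592
p₀ = P(outcome | unexposed) = 1721/3198 = 0.53815
Under exogeneity alone the bounds on PN are max{0,(p₁−p₀)/p₁} ≤ PN ≤ min{1,(1−p₀)/p₁}.
  lower = (p₁ − p₀)/p₁ = 0.26777 / 0.80592 ≈ 0.3323
  upper = min{1, (1 − p₀)/p₁} = 0.46185 / 0.80592 ≈ 0.5731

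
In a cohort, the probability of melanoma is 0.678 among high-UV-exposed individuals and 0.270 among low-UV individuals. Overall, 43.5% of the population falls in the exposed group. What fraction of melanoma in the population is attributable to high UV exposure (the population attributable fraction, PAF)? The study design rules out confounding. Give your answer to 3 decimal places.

PAF ≈ 0.397

Let p₁ = 0.678, p₀ = 0.27.
Overall risk P(Y=1) = π·p₁ + (1−π)·p₀ = 0.435×0.678 + 0.565×0.27 = 0.44748.
Under exogeneity, PAF = [P(Y=1) − p₀] / P(Y=1).
PAF = (0.44748 − 0.27) / 0.44748 ≈ 0.3966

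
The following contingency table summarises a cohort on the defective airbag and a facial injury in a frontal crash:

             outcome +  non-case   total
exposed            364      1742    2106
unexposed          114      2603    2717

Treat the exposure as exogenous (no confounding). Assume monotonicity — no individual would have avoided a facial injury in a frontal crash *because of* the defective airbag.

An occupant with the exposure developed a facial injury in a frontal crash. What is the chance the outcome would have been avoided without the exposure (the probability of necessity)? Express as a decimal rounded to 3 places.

PN ≈ 0.757

p₁ = P(outcome | exposed) = 364/2106 = 0.17284
p₀ = P(outcome | unexposed) = 114/2717 = 0.041958
Under exogeneity and monotonicity, PN = (p₁ − p₀) / p₁.
PN = (0.17284 − 0.041958) / 0.17284 = 0.13088 / 0.17284 ≈ 0.7572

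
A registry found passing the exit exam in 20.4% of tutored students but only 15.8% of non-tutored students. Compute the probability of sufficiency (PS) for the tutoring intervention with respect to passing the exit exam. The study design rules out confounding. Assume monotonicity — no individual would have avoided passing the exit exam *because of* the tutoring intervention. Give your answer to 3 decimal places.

p₁ = 0.204, p₀ = 0.158.
Under exogeneity and monotonicity, PS = (p₁ − p₀) / (1 − p₀).
PS = (0.204 − 0.158) / (1 − 0.158) = 0.046 / 0.842 ≈ 0.0546

PS ≈ 0.055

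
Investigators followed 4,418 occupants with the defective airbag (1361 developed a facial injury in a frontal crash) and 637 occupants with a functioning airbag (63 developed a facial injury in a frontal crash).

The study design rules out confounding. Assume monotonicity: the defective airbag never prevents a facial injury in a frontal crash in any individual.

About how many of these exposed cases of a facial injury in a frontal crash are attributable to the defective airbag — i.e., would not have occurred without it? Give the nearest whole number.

about 924 cases

p₁ = P(outcome | exposed) = 1361/4418 = 0.30806
p₀ = P(outcome | unexposed) = 63/637 = 0.098901
PN = (p₁ − p₀)/p₁ = (0.30806 − 0.098901) / 0.30806 ≈ 0.67895.
Attributable cases ≈ PN × (exposed cases) = 0.67895 × 1361 ≈ 924.05.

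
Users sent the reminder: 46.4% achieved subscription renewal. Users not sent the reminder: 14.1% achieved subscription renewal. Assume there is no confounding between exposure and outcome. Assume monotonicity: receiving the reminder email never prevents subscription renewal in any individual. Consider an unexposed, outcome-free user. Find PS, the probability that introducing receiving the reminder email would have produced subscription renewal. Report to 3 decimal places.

PS ≈ 0.376

p₁ = 0.464, p₀ = 0.141.
Under exogeneity and monotonicity, PS = (p₁ − p₀) / (1 − p₀).
PS = (0.464 − 0.141) / (1 − 0.141) = 0.323 / 0.859 ≈ 0.3760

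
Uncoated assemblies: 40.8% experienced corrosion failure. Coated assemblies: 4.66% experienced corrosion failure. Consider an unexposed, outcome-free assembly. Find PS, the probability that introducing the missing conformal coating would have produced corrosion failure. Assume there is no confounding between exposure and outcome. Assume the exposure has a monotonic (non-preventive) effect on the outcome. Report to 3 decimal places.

PS ≈ 0.379

p₁ = 0.408, p₀ = 0.0466.
Under exogeneity and monotonicity, PS = (p₁ − p₀) / (1 − p₀).
PS = (0.408 − 0.0466) / (1 − 0.0466) = 0.3614 / 0.9534 ≈ 0.3791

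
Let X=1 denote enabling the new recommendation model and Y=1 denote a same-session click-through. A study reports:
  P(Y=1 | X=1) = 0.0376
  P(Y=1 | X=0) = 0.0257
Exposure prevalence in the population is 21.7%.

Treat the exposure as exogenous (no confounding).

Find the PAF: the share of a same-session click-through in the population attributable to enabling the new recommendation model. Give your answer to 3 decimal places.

PAF ≈ 0.091

Let p₁ = 0.0376, p₀ = 0.0257.
Overall risk P(Y=1) = π·p₁ + (1−π)·p₀ = 0.217×0.0376 + 0.783×0.0257 = 0.028282.
Under exogeneity, PAF = [P(Y=1) − p₀] / P(Y=1).
PAF = (0.028282 − 0.0257) / 0.028282 ≈ 0.0913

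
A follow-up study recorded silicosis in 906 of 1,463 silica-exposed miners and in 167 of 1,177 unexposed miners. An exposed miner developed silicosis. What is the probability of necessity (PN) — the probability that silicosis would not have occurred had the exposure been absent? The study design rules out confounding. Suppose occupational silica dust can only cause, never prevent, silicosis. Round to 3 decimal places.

PN ≈ 0.771

p₁ = P(outcome | exposed) = 906/1463 = 0.61928
p₀ = P(outcome | unexposed) = 167/1177 = 0.14189
Under exogeneity and monotonicity, PN = (p₁ − p₀) / p₁.
PN = (0.61928 − 0.14189) / 0.61928 = 0.47739 / 0.61928 ≈ 0.7709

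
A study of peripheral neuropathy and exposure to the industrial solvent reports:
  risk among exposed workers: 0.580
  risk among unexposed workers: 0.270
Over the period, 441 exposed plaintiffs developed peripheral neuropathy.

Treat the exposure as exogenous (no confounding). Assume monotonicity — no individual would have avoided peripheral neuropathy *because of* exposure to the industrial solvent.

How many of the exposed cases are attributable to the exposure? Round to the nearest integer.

Let p₁ = 0.58, p₀ = 0.27.
PN = (p₁ − p₀)/p₁ = (0.58 − 0.27) / 0.58 ≈ 0.53448.
Attributable cases ≈ PN × (exposed cases) = 0.53448 × 441 ≈ 235.71.

about 236 cases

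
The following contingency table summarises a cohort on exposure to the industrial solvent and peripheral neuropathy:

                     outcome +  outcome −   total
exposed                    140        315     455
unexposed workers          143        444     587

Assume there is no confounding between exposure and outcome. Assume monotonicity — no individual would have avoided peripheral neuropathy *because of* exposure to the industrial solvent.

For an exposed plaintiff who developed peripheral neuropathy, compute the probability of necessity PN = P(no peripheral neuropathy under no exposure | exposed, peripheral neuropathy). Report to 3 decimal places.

PN ≈ 0.208

p₁ = P(outcome | exposed) = 140/455 = 0.30769
p₀ = P(outcome | unexposed) = 143/587 = 0.24361
Under exogeneity and monotonicity, PN = (p₁ − p₀)/p₁.
PN = (0.30769 − 0.24361) / 0.30769 ≈ 0.2083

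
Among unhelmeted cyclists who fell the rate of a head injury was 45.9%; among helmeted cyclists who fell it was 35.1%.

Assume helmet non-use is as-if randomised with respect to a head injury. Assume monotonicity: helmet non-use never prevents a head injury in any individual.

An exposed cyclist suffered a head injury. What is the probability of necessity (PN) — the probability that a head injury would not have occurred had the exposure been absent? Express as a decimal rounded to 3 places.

p₁ = 0.459, p₀ = 0.351.
Under exogeneity and monotonicity, PN = (p₁ − p₀) / p₁.
PN = (0.459 − 0.351) / 0.459 = 0.108 / 0.459 ≈ 0.2353

PN ≈ 0.235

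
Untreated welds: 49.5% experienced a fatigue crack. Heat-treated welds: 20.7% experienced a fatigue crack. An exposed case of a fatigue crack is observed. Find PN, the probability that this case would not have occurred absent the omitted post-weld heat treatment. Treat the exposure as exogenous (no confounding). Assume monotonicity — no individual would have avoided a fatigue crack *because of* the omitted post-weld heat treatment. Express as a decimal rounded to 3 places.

PN ≈ 0.582

p₁ = 0.495, p₀ = 0.207.
Under exogeneity and monotonicity, PN = (p₁ − p₀) / p₁.
PN = (0.495 − 0.207) / 0.495 = 0.288 / 0.495 ≈ 0.5818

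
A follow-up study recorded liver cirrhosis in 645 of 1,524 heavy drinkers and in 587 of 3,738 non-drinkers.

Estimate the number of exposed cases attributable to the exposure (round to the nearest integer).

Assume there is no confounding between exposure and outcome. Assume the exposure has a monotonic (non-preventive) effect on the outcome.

p₁ = P(outcome | exposed) = 645/1524 = 0.42323
p₀ = P(outcome | unexposed) = 587/3738 = 0.15704
PN = (p₁ − p₀)/p₁ = (0.42323 − 0.15704) / 0.42323 ≈ 0.62896.
Attributable cases ≈ PN × (exposed cases) = 0.62896 × 645 ≈ 405.68.

about 406 cases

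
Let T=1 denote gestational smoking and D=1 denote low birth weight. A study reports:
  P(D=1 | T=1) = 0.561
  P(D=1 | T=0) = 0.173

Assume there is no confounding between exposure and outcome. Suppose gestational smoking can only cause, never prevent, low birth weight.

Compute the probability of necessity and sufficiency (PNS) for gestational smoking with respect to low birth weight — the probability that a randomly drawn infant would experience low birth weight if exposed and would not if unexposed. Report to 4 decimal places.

Let p₁ = 0.561, p₀ = 0.173.
Under exogeneity and monotonicity, PNS = p₁ − p₀.
PNS = 0.561 − 0.173 = 0.388

PNS ≈ 0.3880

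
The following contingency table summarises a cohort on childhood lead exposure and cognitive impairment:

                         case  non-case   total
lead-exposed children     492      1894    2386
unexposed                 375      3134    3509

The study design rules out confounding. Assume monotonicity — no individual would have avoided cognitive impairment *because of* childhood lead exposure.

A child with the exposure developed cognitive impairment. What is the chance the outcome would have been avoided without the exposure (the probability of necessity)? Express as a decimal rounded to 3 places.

p₁ = P(outcome | exposed) = 492/2386 = 0.2062
p₀ = P(outcome | unexposed) = 375/3509 = 0.10687
Under exogeneity and monotonicity, PN = (p₁ − p₀)/p₁.
PN = (0.2062 − 0.10687) / 0.2062 ≈ 0.4817

PN ≈ 0.482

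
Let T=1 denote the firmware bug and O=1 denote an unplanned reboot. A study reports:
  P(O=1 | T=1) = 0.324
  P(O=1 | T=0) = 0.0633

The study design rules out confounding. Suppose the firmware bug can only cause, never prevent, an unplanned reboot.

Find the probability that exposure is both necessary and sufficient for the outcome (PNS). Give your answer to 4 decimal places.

Let p₁ = 0.324, p₀ = 0.0633.
Under exogeneity and monotonicity, PNS = p₁ − p₀.
PNS = 0.324 − 0.0633 = 0.2607

PNS ≈ 0.2607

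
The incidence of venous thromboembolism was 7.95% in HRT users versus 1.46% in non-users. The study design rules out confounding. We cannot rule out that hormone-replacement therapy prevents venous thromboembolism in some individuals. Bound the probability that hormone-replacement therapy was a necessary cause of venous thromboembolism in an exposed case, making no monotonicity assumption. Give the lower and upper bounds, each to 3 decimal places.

0.816 ≤ PN ≤ 1.000

p₁ = 0.0795, p₀ = 0.0146.
Under exogeneity alone the bounds on PN are max{0,(p₁−p₀)/p₁} ≤ PN ≤ min{1,(1−p₀)/p₁}.
  lower = (p₁ − p₀)/p₁ = 0.0649 / 0.0795 ≈ 0.8164
  upper = min{1, (1 − p₀)/p₁} = 0.9854 / 0.0795 ≈ 12.3950 → capped at 1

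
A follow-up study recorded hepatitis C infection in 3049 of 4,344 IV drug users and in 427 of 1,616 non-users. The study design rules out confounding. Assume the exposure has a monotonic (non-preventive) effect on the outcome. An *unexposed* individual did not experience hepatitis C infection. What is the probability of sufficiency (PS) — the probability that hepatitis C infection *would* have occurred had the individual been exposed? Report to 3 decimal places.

p₁ = P(outcome | exposed) = 3049/4344 = 0.70189
p₀ = P(outcome | unexposed) = 427/1616 = 0.26423
Under exogeneity and monotonicity, PS = (p₁ − p₀) / (1 − p₀).
PS = (0.70189 − 0.26423) / (1 − 0.26423) = 0.43765 / 0.73577 ≈ 0.5948

PS ≈ 0.595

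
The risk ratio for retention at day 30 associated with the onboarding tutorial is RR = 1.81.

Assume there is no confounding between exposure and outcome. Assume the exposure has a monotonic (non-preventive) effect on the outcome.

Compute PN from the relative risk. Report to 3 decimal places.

Under exogeneity and monotonicity, PN = (RR − 1) / RR = 1 − 1/RR.
PN = (1.81 − 1) / 1.81 = 0.81 / 1.81 ≈ 0.4475

PN ≈ 0.448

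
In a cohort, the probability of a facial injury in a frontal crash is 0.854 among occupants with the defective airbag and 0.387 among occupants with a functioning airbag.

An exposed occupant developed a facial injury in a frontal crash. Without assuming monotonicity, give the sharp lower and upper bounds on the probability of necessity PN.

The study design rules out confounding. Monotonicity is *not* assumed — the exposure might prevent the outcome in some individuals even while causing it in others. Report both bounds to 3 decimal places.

0.547 ≤ PN ≤ 0.718

Let p₁ = 0.854, p₀ = 0.387.
Under exogeneity alone the bounds on PN are max{0,(p₁−p₀)/p₁} ≤ PN ≤ min{1,(1−p₀)/p₁}.
  lower = (p₁ − p₀)/p₁ = 0.467 / 0.854 ≈ 0.5468
  upper = min{1, (1 − p₀)/p₁} = 0.613 / 0.854 ≈ 0.7178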